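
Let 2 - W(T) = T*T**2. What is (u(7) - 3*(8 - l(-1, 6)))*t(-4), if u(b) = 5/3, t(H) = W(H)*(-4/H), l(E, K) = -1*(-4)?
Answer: -682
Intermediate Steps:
W(T) = 2 - T**3 (W(T) = 2 - T*T**2 = 2 - T**3)
l(E, K) = 4
t(H) = -4*(2 - H**3)/H (t(H) = (2 - H**3)*(-4/H) = -4*(2 - H**3)/H)
u(b) = 5/3 (u(b) = 5*(1/3) = 5/3)
(u(7) - 3*(8 - l(-1, 6)))*t(-4) = (5/3 - 3*(8 - 1*4))*(4*(-2 + (-4)**3)/(-4)) = (5/3 - 3*(8 - 4))*(4*(-1/4)*(-2 - 64)) = (5/3 - 3*4)*(4*(-1/4)*(-66)) = (5/3 - 12)*66 = -31/3*66 = -682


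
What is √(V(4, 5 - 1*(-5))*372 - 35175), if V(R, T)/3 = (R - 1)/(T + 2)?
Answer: 4*I*√2181 ≈ 186.8*I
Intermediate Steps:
V(R, T) = 3*(-1 + R)/(2 + T) (V(R, T) = 3*((R - 1)/(T + 2)) = 3*((-1 + R)/(2 + T)) = 3*(-1 + R)/(2 + T))
√(V(4, 5 - 1*(-5))*372 - 35175) = √((3*(-1 + 4)/(2 + (5 - 1*(-5))))*372 - 35175) = √((3*3/(2 + (5 + 5)))*372 - 35175) = √((3*3/(2 + 10))*372 - 35175) = √((3*3/12)*372 - 35175) = √((3*(1/12)*3)*372 - 35175) = √((¾)*372 - 35175) = √(279 - 35175) = √(-34896) = 4*I*√2181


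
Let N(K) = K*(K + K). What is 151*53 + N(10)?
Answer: 8203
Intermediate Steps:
N(K) = 2*K² (N(K) = K*(2*K) = 2*K²)
151*53 + N(10) = 151*53 + 2*10² = 8003 + 2*100 = 8003 + 200 = 8203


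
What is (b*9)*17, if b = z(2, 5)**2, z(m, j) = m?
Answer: 612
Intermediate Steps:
b = 4 (b = 2**2 = 4)
(b*9)*17 = (4*9)*17 = 36*17 = 612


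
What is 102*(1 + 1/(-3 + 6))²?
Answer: 544/3 ≈ 181.33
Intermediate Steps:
102*(1 + 1/(-3 + 6))² = 102*(1 + 1/3)² = 102*(1 + ⅓)² = 102*(4/3)² = 102*(16/9) = 544/3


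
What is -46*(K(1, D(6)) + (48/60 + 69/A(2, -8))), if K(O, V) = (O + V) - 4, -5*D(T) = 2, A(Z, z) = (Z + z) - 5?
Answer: 22448/55 ≈ 408.15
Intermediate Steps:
A(Z, z) = -5 + Z + z
D(T) = -⅖ (D(T) = -⅕*2 = -⅖)
K(O, V) = -4 + O + V
-46*(K(1, D(6)) + (48/60 + 69/A(2, -8))) = -46*((-4 + 1 - ⅖) + (48/60 + 69/(-5 + 2 - 8))) = -46*(-17/5 + (48*(1/60) + 69/(-11))) = -46*(-17/5 + (⅘ + 69*(-1/11))) = -46*(-17/5 + (⅘ - 69/11)) = -46*(-17/5 - 301/55) = -46*(-488/55) = 22448/55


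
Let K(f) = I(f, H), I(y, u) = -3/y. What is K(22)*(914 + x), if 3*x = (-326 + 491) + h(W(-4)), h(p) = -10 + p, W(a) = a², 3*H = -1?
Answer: -2913/22 ≈ -132.41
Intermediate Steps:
H = -⅓ (H = (⅓)*(-1) = -⅓ ≈ -0.33333)
K(f) = -3/f
x = 57 (x = ((-326 + 491) + (-10 + (-4)²))/3 = (165 + (-10 + 16))/3 = (165 + 6)/3 = (⅓)*171 = 57)
K(22)*(914 + x) = (-3/22)*(914 + 57) = -3*1/22*971 = -3/22*971 = -2913/22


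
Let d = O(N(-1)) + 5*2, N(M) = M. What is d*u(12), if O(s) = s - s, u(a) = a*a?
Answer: 1440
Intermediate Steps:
u(a) = a²
O(s) = 0
d = 10 (d = 0 + 5*2 = 0 + 10 = 10)
d*u(12) = 10*12² = 10*144 = 1440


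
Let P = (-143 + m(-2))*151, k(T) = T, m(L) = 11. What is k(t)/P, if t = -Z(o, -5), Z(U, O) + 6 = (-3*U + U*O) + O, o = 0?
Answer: -1/1812 ≈ -0.00055188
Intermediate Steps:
Z(U, O) = -6 + O - 3*U + O*U (Z(U, O) = -6 + ((-3*U + U*O) + O) = -6 + ((-3*U + O*U) + O) = -6 + (O - 3*U + O*U) = -6 + O - 3*U + O*U)
t = 11 (t = -(-6 - 5 - 3*0 - 5*0) = -(-6 - 5 + 0 + 0) = -1*(-11) = 11)
P = -19932 (P = (-143 + 11)*151 = -132*151 = -19932)
k(t)/P = 11/(-19932) = 11*(-1/19932) = -1/1812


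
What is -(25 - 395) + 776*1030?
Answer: 799650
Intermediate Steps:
-(25 - 395) + 776*1030 = -1*(-370) + 799280 = 370 + 799280 = 799650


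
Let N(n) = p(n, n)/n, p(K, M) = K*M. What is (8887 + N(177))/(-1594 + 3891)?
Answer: 9064/2297 ≈ 3.9460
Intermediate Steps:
N(n) = n (N(n) = (n*n)/n = n²/n = n)
(8887 + N(177))/(-1594 + 3891) = (8887 + 177)/(-1594 + 3891) = 9064/2297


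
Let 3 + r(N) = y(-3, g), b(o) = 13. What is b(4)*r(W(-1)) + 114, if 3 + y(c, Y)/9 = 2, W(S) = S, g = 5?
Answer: -42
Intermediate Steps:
y(c, Y) = -9 (y(c, Y) = -27 + 9*2 = -27 + 18 = -9)
r(N) = -12 (r(N) = -3 - 9 = -12)
b(4)*r(W(-1)) + 114 = 13*(-12) + 114 = -156 + 114 = -42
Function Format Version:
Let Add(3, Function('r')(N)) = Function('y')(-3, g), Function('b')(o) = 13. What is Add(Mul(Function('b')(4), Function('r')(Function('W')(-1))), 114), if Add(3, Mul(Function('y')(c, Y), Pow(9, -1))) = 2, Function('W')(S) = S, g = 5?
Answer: -42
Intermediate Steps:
Function('y')(c, Y) = -9 (Function('y')(c, Y) = Add(-27, Mul(9, 2)) = Add(-27, 18) = -9)
Function('r')(N) = -12 (Function('r')(N) = Add(-3, -9) = -12)
Add(Mul(Function('b')(4), Function('r')(Function('W')(-1))), 114) = Add(Mul(13, -12), 114) = Add(-156, 114) = -42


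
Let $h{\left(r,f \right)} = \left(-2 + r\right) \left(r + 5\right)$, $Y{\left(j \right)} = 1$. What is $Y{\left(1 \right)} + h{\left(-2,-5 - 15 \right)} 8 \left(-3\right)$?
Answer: $289$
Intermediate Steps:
$h{\left(r,f \right)} = \left(-2 + r\right) \left(5 + r\right)$
$Y{\left(1 \right)} + h{\left(-2,-5 - 15 \right)} 8 \left(-3\right) = 1 + \left(-10 + \left(-2\right)^{2} + 3 \left(-2\right)\right) 8 \left(-3\right) = 1 + \left(-10 + 4 - 6\right) \left(-24\right) = 1 - -288 = 1 + 288 = 289$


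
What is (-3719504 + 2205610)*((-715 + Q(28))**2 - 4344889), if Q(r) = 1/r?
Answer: 2275104591026405/392 ≈ 5.8038e+12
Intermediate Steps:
(-3719504 + 2205610)*((-715 + Q(28))**2 - 4344889) = (-3719504 + 2205610)*((-715 + 1/28)**2 - 4344889) = -1513894*((-715 + 1/28)**2 - 4344889) = -1513894*((-20019/28)**2 - 4344889) = -1513894*(400760361/784 - 4344889) = -1513894*(-3005632615/784) = 2275104591026405/392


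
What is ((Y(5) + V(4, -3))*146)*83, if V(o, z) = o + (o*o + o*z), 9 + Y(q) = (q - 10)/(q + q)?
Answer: -18177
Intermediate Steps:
Y(q) = -9 + (-10 + q)/(2*q) (Y(q) = -9 + (q - 10)/(q + q) = -9 + (-10 + q)/((2*q)) = -9 + (-10 + q)*(1/(2*q)) = -9 + (-10 + q)/(2*q))
V(o, z) = o + o² + o*z (V(o, z) = o + (o² + o*z) = o + o² + o*z)
((Y(5) + V(4, -3))*146)*83 = (((-17/2 - 5/5) + 4*(1 + 4 - 3))*146)*83 = (((-17/2 - 5*⅕) + 4*2)*146)*83 = (((-17/2 - 1) + 8)*146)*83 = ((-19/2 + 8)*146)*83 = -3/2*146*83 = -219*83 = -18177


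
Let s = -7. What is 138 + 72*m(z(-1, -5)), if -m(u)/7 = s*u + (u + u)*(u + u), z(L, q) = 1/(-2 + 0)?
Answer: -2130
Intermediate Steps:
z(L, q) = -½ (z(L, q) = 1/(-2) = -½)
m(u) = -28*u² + 49*u (m(u) = -7*(-7*u + (u + u)*(u + u)) = -7*(-7*u + (2*u)*(2*u)) = -7*(-7*u + 4*u²) = -28*u² + 49*u)
138 + 72*m(z(-1, -5)) = 138 + 72*(7*(-½)*(7 - 4*(-½))) = 138 + 72*(7*(-½)*(7 + 2)) = 138 + 72*(7*(-½)*9) = 138 + 72*(-63/2) = 138 - 2268 = -2130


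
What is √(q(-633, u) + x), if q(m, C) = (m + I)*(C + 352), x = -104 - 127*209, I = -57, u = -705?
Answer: 7*√4427 ≈ 465.75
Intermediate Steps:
x = -26647 (x = -104 - 26543 = -26647)
q(m, C) = (-57 + m)*(352 + C) (q(m, C) = (m - 57)*(C + 352) = (-57 + m)*(352 + C))
√(q(-633, u) + x) = √((-20064 - 57*(-705) + 352*(-633) - 705*(-633)) - 26647) = √((-20064 + 40185 - 222816 + 446265) - 26647) = √(243570 - 26647) = √216923 = 7*√4427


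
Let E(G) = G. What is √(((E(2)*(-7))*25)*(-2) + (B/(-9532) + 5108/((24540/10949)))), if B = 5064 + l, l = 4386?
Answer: √2546056883887872630/29239410 ≈ 54.571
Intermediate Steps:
B = 9450 (B = 5064 + 4386 = 9450)
√(((E(2)*(-7))*25)*(-2) + (B/(-9532) + 5108/((24540/10949)))) = √(((2*(-7))*25)*(-2) + (9450/(-9532) + 5108/((24540/10949)))) = √(-14*25*(-2) + (9450*(-1/9532) + 5108/((24540*(1/10949))))) = √(-350*(-2) + (-4725/4766 + 5108/(24540/10949))) = √(700 + (-4725/4766 + 5108*(10949/24540))) = √(700 + (-4725/4766 + 13981873/6135)) = √(700 + 66608618843/29239410) = √(87076205843/29239410) = √2546056883887872630/29239410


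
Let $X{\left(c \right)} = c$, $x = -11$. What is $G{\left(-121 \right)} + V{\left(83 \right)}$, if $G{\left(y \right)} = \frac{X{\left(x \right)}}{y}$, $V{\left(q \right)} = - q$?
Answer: $- \frac{912}{11} \approx -82.909$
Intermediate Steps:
$G{\left(y \right)} = - \frac{11}{y}$
$G{\left(-121 \right)} + V{\left(83 \right)} = - \frac{11}{-121} - 83 = \left(-11\right) \left(- \frac{1}{121}\right) - 83 = \frac{1}{11} - 83 = - \frac{912}{11}$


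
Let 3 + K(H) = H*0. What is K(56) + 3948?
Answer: 3945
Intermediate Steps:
K(H) = -3 (K(H) = -3 + H*0 = -3 + 0 = -3)
K(56) + 3948 = -3 + 3948 = 3945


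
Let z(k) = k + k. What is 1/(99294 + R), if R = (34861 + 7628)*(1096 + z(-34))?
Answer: 1/43777986 ≈ 2.2843e-8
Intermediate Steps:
z(k) = 2*k
R = 43678692 (R = (34861 + 7628)*(1096 + 2*(-34)) = 42489*(1096 - 68) = 42489*1028 = 43678692)
1/(99294 + R) = 1/(99294 + 43678692) = 1/43777986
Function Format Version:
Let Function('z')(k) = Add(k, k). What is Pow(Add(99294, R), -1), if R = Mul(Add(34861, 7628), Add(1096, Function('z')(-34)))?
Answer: Rational(1, 43777986) ≈ 2.2843e-8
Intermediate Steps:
Function('z')(k) = Mul(2, k)
R = 43678692 (R = Mul(Add(34861, 7628), Add(1096, Mul(2, -34))) = Mul(42489, Add(1096, -68)) = Mul(42489, 1028) = 43678692)
Pow(Add(99294, R), -1) = Pow(Add(99294, 43678692), -1) = Pow(43777986, -1) = Rational(1, 43777986)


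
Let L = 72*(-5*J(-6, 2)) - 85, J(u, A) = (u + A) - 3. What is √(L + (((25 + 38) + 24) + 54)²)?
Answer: 2*√5579 ≈ 149.39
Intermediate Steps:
J(u, A) = -3 + A + u (J(u, A) = (A + u) - 3 = -3 + A + u)
L = 2435 (L = 72*(-5*(-3 + 2 - 6)) - 85 = 72*(-5*(-7)) - 85 = 72*35 - 85 = 2520 - 85 = 2435)
√(L + (((25 + 38) + 24) + 54)²) = √(2435 + (((25 + 38) + 24) + 54)²) = √(2435 + ((63 + 24) + 54)²) = √(2435 + (87 + 54)²) = √(2435 + 141²) = √(2435 + 19881) = √22316 = 2*√5579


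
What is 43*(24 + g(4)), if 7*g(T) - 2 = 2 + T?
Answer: 7568/7 ≈ 1081.1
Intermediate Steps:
g(T) = 4/7 + T/7 (g(T) = 2/7 + (2 + T)/7 = 2/7 + (2/7 + T/7) = 4/7 + T/7)
43*(24 + g(4)) = 43*(24 + (4/7 + (⅐)*4)) = 43*(24 + (4/7 + 4/7)) = 43*(24 + 8/7) = 43*(176/7) = 7568/7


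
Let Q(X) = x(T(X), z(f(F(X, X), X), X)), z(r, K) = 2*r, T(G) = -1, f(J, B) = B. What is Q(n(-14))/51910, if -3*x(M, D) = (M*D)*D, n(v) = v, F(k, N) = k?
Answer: 392/77865 ≈ 0.0050344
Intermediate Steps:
x(M, D) = -M*D²/3 (x(M, D) = -M*D*D/3 = -D*M*D/3 = -M*D²/3)
Q(X) = 4*X²/3 (Q(X) = -⅓*(-1)*(2*X)² = -⅓*(-1)*4*X² = 4*X²/3)
Q(n(-14))/51910 = ((4/3)*(-14)²)/51910 = ((4/3)*196)*(1/51910) = (784/3)*(1/51910) = 392/77865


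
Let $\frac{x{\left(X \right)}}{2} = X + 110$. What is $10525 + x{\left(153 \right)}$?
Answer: $11051$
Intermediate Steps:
$x{\left(X \right)} = 220 + 2 X$ ($x{\left(X \right)} = 2 \left(X + 110\right) = 2 \left(110 + X\right) = 220 + 2 X$)
$10525 + x{\left(153 \right)} = 10525 + \left(220 + 2 \cdot 153\right) = 10525 + \left(220 + 306\right) = 10525 + 526 = 11051$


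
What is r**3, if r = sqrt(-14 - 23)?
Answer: -37*I*sqrt(37) ≈ -225.06*I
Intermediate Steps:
r = I*sqrt(37) (r = sqrt(-37) = I*sqrt(37) ≈ 6.0828*I)
r**3 = (I*sqrt(37))**3 = -37*I*sqrt(37)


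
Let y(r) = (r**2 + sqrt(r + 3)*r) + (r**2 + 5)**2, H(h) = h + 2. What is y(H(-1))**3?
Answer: 59319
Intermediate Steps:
H(h) = 2 + h
y(r) = r**2 + (5 + r**2)**2 + r*sqrt(3 + r) (y(r) = (r**2 + sqrt(3 + r)*r) + (5 + r**2)**2 = (r**2 + r*sqrt(3 + r)) + (5 + r**2)**2 = r**2 + (5 + r**2)**2 + r*sqrt(3 + r))
y(H(-1))**3 = ((2 - 1)**2 + (5 + (2 - 1)**2)**2 + (2 - 1)*sqrt(3 + (2 - 1)))**3 = (1**2 + (5 + 1**2)**2 + 1*sqrt(3 + 1))**3 = (1 + (5 + 1)**2 + 1*sqrt(4))**3 = (1 + 6**2 + 1*2)**3 = (1 + 36 + 2)**3 = 39**3 = 59319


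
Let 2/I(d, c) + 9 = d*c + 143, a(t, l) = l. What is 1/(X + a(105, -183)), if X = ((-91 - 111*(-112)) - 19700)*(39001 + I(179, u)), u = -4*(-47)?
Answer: -5631/1616145102455 ≈ -3.4842e-9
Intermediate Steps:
u = 188
I(d, c) = 2/(134 + c*d) (I(d, c) = 2/(-9 + (d*c + 143)) = 2/(-9 + (c*d + 143)) = 2/(-9 + (143 + c*d)) = 2/(134 + c*d))
X = -1616144071982/5631 (X = ((-91 - 111*(-112)) - 19700)*(39001 + 2/(134 + 188*179)) = ((-91 + 12432) - 19700)*(39001 + 2/(134 + 33652)) = (12341 - 19700)*(39001 + 2/33786) = -7359*(39001 + 2*(1/33786)) = -7359*(39001 + 1/16893) = -7359*658843894/16893 = -1616144071982/5631 ≈ -2.8701e+8)
1/(X + a(105, -183)) = 1/(-1616144071982/5631 - 183) = 1/(-1616145102455/5631) = -5631/1616145102455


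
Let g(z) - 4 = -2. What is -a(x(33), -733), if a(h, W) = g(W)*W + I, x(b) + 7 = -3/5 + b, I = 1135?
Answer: 331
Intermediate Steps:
g(z) = 2 (g(z) = 4 - 2 = 2)
x(b) = -38/5 + b (x(b) = -7 + (-3/5 + b) = -7 + (-3*⅕ + b) = -7 + (-⅗ + b) = -38/5 + b)
a(h, W) = 1135 + 2*W (a(h, W) = 2*W + 1135 = 1135 + 2*W)
-a(x(33), -733) = -(1135 + 2*(-733)) = -(1135 - 1466) = -1*(-331) = 331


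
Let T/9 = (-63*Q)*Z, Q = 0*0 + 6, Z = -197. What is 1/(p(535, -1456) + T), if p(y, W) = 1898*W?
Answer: -1/2093294 ≈ -4.7772e-7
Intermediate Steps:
Q = 6 (Q = 0 + 6 = 6)
T = 670194 (T = 9*(-63*6*(-197)) = 9*(-378*(-197)) = 9*74466 = 670194)
1/(p(535, -1456) + T) = 1/(1898*(-1456) + 670194) = 1/(-2763488 + 670194) = 1/(-2093294) = -1/2093294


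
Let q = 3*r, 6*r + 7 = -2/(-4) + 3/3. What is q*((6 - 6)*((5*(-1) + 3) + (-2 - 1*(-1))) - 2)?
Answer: 11/2 ≈ 5.5000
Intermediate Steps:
r = -11/12 (r = -7/6 + (-2/(-4) + 3/3)/6 = -7/6 + (-2*(-1/4) + 3*(1/3))/6 = -7/6 + (1/2 + 1)/6 = -7/6 + (1/6)*(3/2) = -7/6 + 1/4 = -11/12 ≈ -0.91667)
q = -11/4 (q = 3*(-11/12) = -11/4 ≈ -2.7500)
q*((6 - 6)*((5*(-1) + 3) + (-2 - 1*(-1))) - 2) = -11*((6 - 6)*((5*(-1) + 3) + (-2 - 1*(-1))) - 2)/4 = -11*(0*((-5 + 3) + (-2 + 1)) - 2)/4 = -11*(0*(-2 - 1) - 2)/4 = -11*(0*(-3) - 2)/4 = -11*(0 - 2)/4 = -11/4*(-2) = 11/2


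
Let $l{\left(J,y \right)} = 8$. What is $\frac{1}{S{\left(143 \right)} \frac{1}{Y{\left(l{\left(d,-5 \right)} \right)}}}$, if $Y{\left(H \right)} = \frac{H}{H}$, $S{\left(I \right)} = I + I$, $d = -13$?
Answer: $\frac{1}{286} \approx 0.0034965$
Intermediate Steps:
$S{\left(I \right)} = 2 I$
$Y{\left(H \right)} = 1$
$\frac{1}{S{\left(143 \right)} \frac{1}{Y{\left(l{\left(d,-5 \right)} \right)}}} = \frac{1}{2 \cdot 143 \cdot 1^{-1}} = \frac{1}{286 \cdot 1} = \frac{1}{286}$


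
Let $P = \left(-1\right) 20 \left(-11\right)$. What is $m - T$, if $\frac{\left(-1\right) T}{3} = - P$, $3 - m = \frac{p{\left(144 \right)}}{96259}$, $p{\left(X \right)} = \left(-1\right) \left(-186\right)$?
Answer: $- \frac{63242349}{96259} \approx -657.0$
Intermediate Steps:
$P = 220$ ($P = \left(-20\right) \left(-11\right) = 220$)
$p{\left(X \right)} = 186$
$m = \frac{288591}{96259}$ ($m = 3 - \frac{186}{96259} = \frac{288591}{96259} \approx 2.9981$)
$T = 660$ ($T = - 3 \left(\left(-1\right) 220\right) = \left(-3\right) \left(-220\right) = 660$)
$m - T = \frac{288591}{96259} - 660 = - \frac{63242349}{96259}$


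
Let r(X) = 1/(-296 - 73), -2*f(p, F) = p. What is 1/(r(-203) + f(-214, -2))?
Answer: 369/39482 ≈ 0.0093460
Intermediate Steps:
f(p, F) = -p/2
r(X) = -1/369 (r(X) = 1/(-369) = -1/369)
1/(r(-203) + f(-214, -2)) = 1/(-1/369 - ½*(-214)) = 1/(-1/369 + 107) = 1/(39482/369) = 369/39482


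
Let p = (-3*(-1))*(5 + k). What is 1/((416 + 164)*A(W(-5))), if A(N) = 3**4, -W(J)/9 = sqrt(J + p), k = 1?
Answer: 1/46980 ≈ 2.1286e-5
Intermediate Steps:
p = 18 (p = (-3*(-1))*(5 + 1) = 3*6 = 18)
W(J) = -9*sqrt(18 + J) (W(J) = -9*sqrt(J + 18) = -9*sqrt(18 + J))
A(N) = 81
1/((416 + 164)*A(W(-5))) = 1/((416 + 164)*81) = 1/(580*81) = 1/46980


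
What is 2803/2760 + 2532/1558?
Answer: 5677697/2150040 ≈ 2.6407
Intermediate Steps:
2803/2760 + 2532/1558 = 2803*(1/2760) + 2532*(1/1558) = 2803/2760 + 1266/779 = 5677697/2150040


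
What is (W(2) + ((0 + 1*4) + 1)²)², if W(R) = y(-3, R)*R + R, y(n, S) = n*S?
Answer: 225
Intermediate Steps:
y(n, S) = S*n
W(R) = R - 3*R² (W(R) = (R*(-3))*R + R = (-3*R)*R + R = -3*R² + R = R - 3*R²)
(W(2) + ((0 + 1*4) + 1)²)² = (2*(1 - 3*2) + ((0 + 1*4) + 1)²)² = (2*(1 - 6) + ((0 + 4) + 1)²)² = (2*(-5) + (4 + 1)²)² = (-10 + 5²)² = (-10 + 25)² = 15² = 225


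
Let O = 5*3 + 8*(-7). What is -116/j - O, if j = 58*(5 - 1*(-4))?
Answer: 367/9 ≈ 40.778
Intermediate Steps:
j = 522 (j = 58*(5 + 4) = 58*9 = 522)
O = -41 (O = 15 - 56 = -41)
-116/j - O = -116/522 - 1*(-41) = -116*1/522 + 41 = -2/9 + 41 = 367/9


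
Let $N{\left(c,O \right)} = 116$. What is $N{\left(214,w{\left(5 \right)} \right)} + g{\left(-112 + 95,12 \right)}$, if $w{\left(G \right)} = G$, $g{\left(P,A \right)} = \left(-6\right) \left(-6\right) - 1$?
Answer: $151$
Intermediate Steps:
$g{\left(P,A \right)} = 35$ ($g{\left(P,A \right)} = 36 - 1 = 35$)
$N{\left(214,w{\left(5 \right)} \right)} + g{\left(-112 + 95,12 \right)} = 116 + 35 = 151$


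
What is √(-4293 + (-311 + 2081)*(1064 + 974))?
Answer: √3602967 ≈ 1898.1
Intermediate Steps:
√(-4293 + (-311 + 2081)*(1064 + 974)) = √(-4293 + 1770*2038) = √(-4293 + 3607260) = √3602967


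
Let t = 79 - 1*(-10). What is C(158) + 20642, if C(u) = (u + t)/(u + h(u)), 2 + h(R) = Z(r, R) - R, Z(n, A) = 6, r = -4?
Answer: 82815/4 ≈ 20704.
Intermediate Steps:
t = 89 (t = 79 + 10 = 89)
h(R) = 4 - R (h(R) = -2 + (6 - R) = 4 - R)
C(u) = 89/4 + u/4 (C(u) = (u + 89)/(u + (4 - u)) = (89 + u)/4 = (89 + u)*(1/4) = 89/4 + u/4)
C(158) + 20642 = (89/4 + (1/4)*158) + 20642 = (89/4 + 79/2) + 20642 = 247/4 + 20642 = 82815/4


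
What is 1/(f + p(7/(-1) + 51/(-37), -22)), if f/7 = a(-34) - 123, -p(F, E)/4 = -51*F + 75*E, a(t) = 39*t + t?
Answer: -37/203137 ≈ -0.00018214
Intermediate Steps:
a(t) = 40*t
p(F, E) = -300*E + 204*F (p(F, E) = -4*(-51*F + 75*E) = -300*E + 204*F)
f = -10381 (f = 7*(40*(-34) - 123) = 7*(-1360 - 123) = 7*(-1483) = -10381)
1/(f + p(7/(-1) + 51/(-37), -22)) = 1/(-10381 + (-300*(-22) + 204*(7/(-1) + 51/(-37)))) = 1/(-10381 + (6600 + 204*(7*(-1) + 51*(-1/37)))) = 1/(-10381 + (6600 + 204*(-7 - 51/37))) = 1/(-10381 + (6600 + 204*(-310/37))) = 1/(-10381 + (6600 - 63240/37)) = 1/(-10381 + 180960/37) = 1/(-203137/37) = -37/203137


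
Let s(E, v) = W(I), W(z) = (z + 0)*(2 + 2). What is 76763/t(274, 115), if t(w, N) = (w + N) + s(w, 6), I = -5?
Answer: 76763/369 ≈ 208.03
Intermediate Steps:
W(z) = 4*z (W(z) = z*4 = 4*z)
s(E, v) = -20 (s(E, v) = 4*(-5) = -20)
t(w, N) = -20 + N + w (t(w, N) = (w + N) - 20 = (N + w) - 20 = -20 + N + w)
76763/t(274, 115) = 76763/(-20 + 115 + 274) = 76763/369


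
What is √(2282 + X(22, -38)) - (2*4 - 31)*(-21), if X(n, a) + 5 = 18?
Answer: -483 + 3*√255 ≈ -435.09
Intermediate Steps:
X(n, a) = 13 (X(n, a) = -5 + 18 = 13)
√(2282 + X(22, -38)) - (2*4 - 31)*(-21) = √(2282 + 13) - (2*4 - 31)*(-21) = √2295 - (8 - 31)*(-21) = 3*√255 - (-23)*(-21) = 3*√255 - 1*483 = 3*√255 - 483 = -483 + 3*√255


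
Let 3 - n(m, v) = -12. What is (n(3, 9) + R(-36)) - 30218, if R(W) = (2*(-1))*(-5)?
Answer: -30193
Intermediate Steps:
R(W) = 10 (R(W) = -2*(-5) = 10)
n(m, v) = 15 (n(m, v) = 3 - 1*(-12) = 3 + 12 = 15)
(n(3, 9) + R(-36)) - 30218 = (15 + 10) - 30218 = 25 - 30218 = -30193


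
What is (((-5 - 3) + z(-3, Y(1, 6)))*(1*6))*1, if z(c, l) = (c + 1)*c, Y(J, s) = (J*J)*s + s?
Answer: -12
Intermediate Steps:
Y(J, s) = s + s*J² (Y(J, s) = J²*s + s = s*J² + s = s + s*J²)
z(c, l) = c*(1 + c) (z(c, l) = (1 + c)*c = c*(1 + c))
(((-5 - 3) + z(-3, Y(1, 6)))*(1*6))*1 = (((-5 - 3) - 3*(1 - 3))*(1*6))*1 = ((-8 - 3*(-2))*6)*1 = ((-8 + 6)*6)*1 = -2*6*1 = -12*1 = -12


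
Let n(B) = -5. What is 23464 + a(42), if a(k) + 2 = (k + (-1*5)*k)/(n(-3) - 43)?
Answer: 46931/2 ≈ 23466.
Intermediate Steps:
a(k) = -2 + k/12 (a(k) = -2 + (k + (-1*5)*k)/(-5 - 43) = -2 + (k - 5*k)/(-48) = -2 - 4*k*(-1/48) = -2 + k/12)
23464 + a(42) = 23464 + (-2 + (1/12)*42) = 23464 + (-2 + 7/2) = 23464 + 3/2 = 46931/2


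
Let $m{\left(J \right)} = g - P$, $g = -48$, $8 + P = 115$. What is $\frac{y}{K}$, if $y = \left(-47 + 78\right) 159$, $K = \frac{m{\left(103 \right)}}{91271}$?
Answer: $- \frac{14512089}{5} \approx -2.9024 \cdot 10^{6}$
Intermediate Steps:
$P = 107$ ($P = -8 + 115 = 107$)
$m{\left(J \right)} = -155$ ($m{\left(J \right)} = -48 - 107 = -155$)
$K = - \frac{155}{91271} \approx -0.0016982$
$y = 4929$ ($y = 31 \cdot 159 = 4929$)
$\frac{y}{K} = \frac{4929}{- \frac{155}{91271}} = 4929 \left(- \frac{91271}{155}\right) = - \frac{14512089}{5}$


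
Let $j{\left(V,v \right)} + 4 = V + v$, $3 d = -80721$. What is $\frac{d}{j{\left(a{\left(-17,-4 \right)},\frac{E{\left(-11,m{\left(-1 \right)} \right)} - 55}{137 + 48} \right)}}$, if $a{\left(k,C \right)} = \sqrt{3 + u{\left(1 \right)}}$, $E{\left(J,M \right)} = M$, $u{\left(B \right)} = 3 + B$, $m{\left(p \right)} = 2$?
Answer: $\frac{1315797145}{129758} + \frac{306964025 \sqrt{7}}{129758} \approx 16399.0$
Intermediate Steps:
$d = -26907$ ($d = \frac{1}{3} \left(-80721\right) = -26907$)
$a{\left(k,C \right)} = \sqrt{7}$ ($a{\left(k,C \right)} = \sqrt{3 + \left(3 + 1\right)} = \sqrt{3 + 4} = \sqrt{7}$)
$j{\left(V,v \right)} = -4 + V + v$ ($j{\left(V,v \right)} = -4 + \left(V + v\right) = -4 + V + v$)
$\frac{d}{j{\left(a{\left(-17,-4 \right)},\frac{E{\left(-11,m{\left(-1 \right)} \right)} - 55}{137 + 48} \right)}} = - \frac{26907}{-4 + \sqrt{7} + \frac{2 - 55}{137 + 48}} = - \frac{26907}{-4 + \sqrt{7} - \frac{53}{185}} = - \frac{26907}{- \frac{793}{185} + \sqrt{7}}$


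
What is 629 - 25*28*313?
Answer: -218471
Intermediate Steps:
629 - 25*28*313 = 629 - 700*313 = 629 - 219100 = -218471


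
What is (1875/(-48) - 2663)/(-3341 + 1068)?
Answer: 43233/36368 ≈ 1.1888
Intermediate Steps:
(1875/(-48) - 2663)/(-3341 + 1068) = (1875*(-1/48) - 2663)/(-2273) = (-625/16 - 2663)*(-1/2273) = -43233/16*(-1/2273) = 43233/36368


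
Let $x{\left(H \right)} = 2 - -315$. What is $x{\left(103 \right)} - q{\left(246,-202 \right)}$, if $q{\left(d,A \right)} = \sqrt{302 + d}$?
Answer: $317 - 2 \sqrt{137} \approx 293.59$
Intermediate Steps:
$x{\left(H \right)} = 317$ ($x{\left(H \right)} = 2 + 315 = 317$)
$x{\left(103 \right)} - q{\left(246,-202 \right)} = 317 - \sqrt{302 + 246} = 317 - \sqrt{548} = 317 - 2 \sqrt{137}$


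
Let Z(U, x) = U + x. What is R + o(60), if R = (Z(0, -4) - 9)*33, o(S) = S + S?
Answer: -309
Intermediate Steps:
o(S) = 2*S
R = -429 (R = ((0 - 4) - 9)*33 = (-4 - 9)*33 = -13*33 = -429)
R + o(60) = -429 + 2*60 = -429 + 120 = -309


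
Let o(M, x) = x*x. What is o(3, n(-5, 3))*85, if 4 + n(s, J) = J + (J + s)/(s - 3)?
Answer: 765/16 ≈ 47.813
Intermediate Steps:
n(s, J) = -4 + J + (J + s)/(-3 + s) (n(s, J) = -4 + (J + (J + s)/(s - 3)) = -4 + (J + (J + s)/(-3 + s)) = -4 + J + (J + s)/(-3 + s))
o(M, x) = x²
o(3, n(-5, 3))*85 = ((12 - 3*(-5) - 2*3 + 3*(-5))/(-3 - 5))²*85 = ((12 + 15 - 6 - 15)/(-8))²*85 = (-⅛*6)²*85 = (-¾)²*85 = (9/16)*85 = 765/16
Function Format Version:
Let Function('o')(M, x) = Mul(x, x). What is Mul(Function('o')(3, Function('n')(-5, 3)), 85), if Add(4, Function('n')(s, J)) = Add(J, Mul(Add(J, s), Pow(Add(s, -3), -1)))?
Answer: Rational(765, 16) ≈ 47.813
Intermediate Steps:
Function('n')(s, J) = Add(-4, J, Mul(Pow(Add(-3, s), -1), Add(J, s))) (Function('n')(s, J) = Add(-4, Add(J, Mul(Add(J, s), Pow(Add(s, -3), -1)))) = Add(-4, Add(J, Mul(Add(J, s), Pow(Add(-3, s), -1)))) = Add(-4, Add(J, Mul(Pow(Add(-3, s), -1), Add(J, s)))) = Add(-4, J, Mul(Pow(Add(-3, s), -1), Add(J, s))))
Function('o')(M, x) = Pow(x, 2)
Mul(Function('o')(3, Function('n')(-5, 3)), 85) = Mul(Pow(Mul(Pow(Add(-3, -5), -1), Add(12, Mul(-3, -5), Mul(-2, 3), Mul(3, -5))), 2), 85) = Mul(Pow(Mul(Pow(-8, -1), Add(12, 15, -6, -15)), 2), 85) = Mul(Pow(Mul(Rational(-1, 8), 6), 2), 85) = Mul(Pow(Rational(-3, 4), 2), 85) = Mul(Rational(9, 16), 85) = Rational(765, 16)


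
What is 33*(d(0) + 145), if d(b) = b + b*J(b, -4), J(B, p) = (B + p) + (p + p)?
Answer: 4785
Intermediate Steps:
J(B, p) = B + 3*p (J(B, p) = (B + p) + 2*p = B + 3*p)
d(b) = b + b*(-12 + b) (d(b) = b + b*(b + 3*(-4)) = b + b*(b - 12) = b + b*(-12 + b))
33*(d(0) + 145) = 33*(0*(-11 + 0) + 145) = 33*(0*(-11) + 145) = 33*(0 + 145) = 33*145 = 4785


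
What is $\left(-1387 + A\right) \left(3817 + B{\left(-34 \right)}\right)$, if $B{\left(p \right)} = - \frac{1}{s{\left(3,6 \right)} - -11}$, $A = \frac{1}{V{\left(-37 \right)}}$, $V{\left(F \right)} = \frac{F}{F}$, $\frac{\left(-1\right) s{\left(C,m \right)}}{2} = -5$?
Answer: $-5290296$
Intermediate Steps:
$s{\left(C,m \right)} = 10$ ($s{\left(C,m \right)} = \left(-2\right) \left(-5\right) = 10$)
$V{\left(F \right)} = 1$
$A = 1$ ($A = 1^{-1} = 1$)
$B{\left(p \right)} = - \frac{1}{21}$ ($B{\left(p \right)} = - \frac{1}{10 - -11} = - \frac{1}{10 + 11} = - \frac{1}{21}$)
$\left(-1387 + A\right) \left(3817 + B{\left(-34 \right)}\right) = \left(-1387 + 1\right) \left(3817 - \frac{1}{21}\right) = \left(-1386\right) \frac{80156}{21} = -5290296$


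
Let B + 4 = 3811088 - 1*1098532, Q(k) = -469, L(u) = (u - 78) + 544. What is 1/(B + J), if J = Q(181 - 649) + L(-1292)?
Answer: 1/2711257 ≈ 3.6883e-7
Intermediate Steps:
L(u) = 466 + u (L(u) = (-78 + u) + 544 = 466 + u)
B = 2712552 (B = -4 + (3811088 - 1*1098532) = -4 + (3811088 - 1098532) = -4 + 2712556 = 2712552)
J = -1295 (J = -469 + (466 - 1292) = -469 - 826 = -1295)
1/(B + J) = 1/(2712552 - 1295) = 1/2711257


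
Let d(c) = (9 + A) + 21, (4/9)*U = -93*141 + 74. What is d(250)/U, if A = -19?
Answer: -44/117351 ≈ -0.00037494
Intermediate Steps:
U = -117351/4 (U = 9*(-93*141 + 74)/4 = 9*(-13113 + 74)/4 = (9/4)*(-13039) = -117351/4 ≈ -29338.)
d(c) = 11 (d(c) = (9 - 19) + 21 = -10 + 21 = 11)
d(250)/U = 11/(-117351/4) = 11*(-4/117351) = -44/117351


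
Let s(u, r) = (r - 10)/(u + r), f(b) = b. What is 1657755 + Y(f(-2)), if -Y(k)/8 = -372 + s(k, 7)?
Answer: 8303679/5 ≈ 1.6607e+6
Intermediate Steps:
s(u, r) = (-10 + r)/(r + u)
Y(k) = 2976 + 24/(7 + k) (Y(k) = -8*(-372 + (-10 + 7)/(7 + k)) = -8*(-372 - 3/(7 + k)) = 2976 + 24/(7 + k))
1657755 + Y(f(-2)) = 1657755 + 24*(869 + 124*(-2))/(7 - 2) = 1657755 + 24*(869 - 248)/5 = 1657755 + 24*(⅕)*621 = 1657755 + 14904/5 = 8303679/5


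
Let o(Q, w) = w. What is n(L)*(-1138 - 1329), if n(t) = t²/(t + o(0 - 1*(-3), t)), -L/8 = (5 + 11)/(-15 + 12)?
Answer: -157888/3 ≈ -52629.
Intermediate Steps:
L = 128/3 (L = -8*(5 + 11)/(-15 + 12) = -128/(-3) = -128*(-1)/3 = -8*(-16/3) = 128/3 ≈ 42.667)
n(t) = t/2 (n(t) = t²/(t + t) = t²/((2*t)) = (1/(2*t))*t² = t/2)
n(L)*(-1138 - 1329) = ((½)*(128/3))*(-1138 - 1329) = (64/3)*(-2467) = -157888/3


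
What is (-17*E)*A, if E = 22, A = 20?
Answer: -7480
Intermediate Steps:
(-17*E)*A = -17*22*20 = -374*20 = -7480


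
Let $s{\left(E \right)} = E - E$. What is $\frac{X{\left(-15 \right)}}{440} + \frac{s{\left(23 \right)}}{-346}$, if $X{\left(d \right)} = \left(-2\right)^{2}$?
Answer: $\frac{1}{110} \approx 0.0090909$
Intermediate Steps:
$X{\left(d \right)} = 4$
$s{\left(E \right)} = 0$
$\frac{X{\left(-15 \right)}}{440} + \frac{s{\left(23 \right)}}{-346} = \frac{4}{440} + \frac{0}{-346} = 4 \cdot \frac{1}{440} + 0 \left(- \frac{1}{346}\right) = \frac{1}{110} + 0 = \frac{1}{110}$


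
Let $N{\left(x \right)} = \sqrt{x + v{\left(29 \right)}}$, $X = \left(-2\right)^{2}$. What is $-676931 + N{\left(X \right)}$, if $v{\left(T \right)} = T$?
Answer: $-676931 + \sqrt{33} \approx -6.7693 \cdot 10^{5}$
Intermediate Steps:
$X = 4$
$N{\left(x \right)} = \sqrt{29 + x}$ ($N{\left(x \right)} = \sqrt{x + 29} = \sqrt{29 + x}$)
$-676931 + N{\left(X \right)} = -676931 + \sqrt{29 + 4} = -676931 + \sqrt{33}$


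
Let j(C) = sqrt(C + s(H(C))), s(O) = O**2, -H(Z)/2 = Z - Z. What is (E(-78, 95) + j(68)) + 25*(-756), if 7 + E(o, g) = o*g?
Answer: -26317 + 2*sqrt(17) ≈ -26309.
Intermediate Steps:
E(o, g) = -7 + g*o (E(o, g) = -7 + o*g = -7 + g*o)
H(Z) = 0 (H(Z) = -2*(Z - Z) = -2*0 = 0)
j(C) = sqrt(C) (j(C) = sqrt(C + 0**2) = sqrt(C + 0) = sqrt(C))
(E(-78, 95) + j(68)) + 25*(-756) = ((-7 + 95*(-78)) + sqrt(68)) + 25*(-756) = ((-7 - 7410) + 2*sqrt(17)) - 18900 = (-7417 + 2*sqrt(17)) - 18900 = -26317 + 2*sqrt(17)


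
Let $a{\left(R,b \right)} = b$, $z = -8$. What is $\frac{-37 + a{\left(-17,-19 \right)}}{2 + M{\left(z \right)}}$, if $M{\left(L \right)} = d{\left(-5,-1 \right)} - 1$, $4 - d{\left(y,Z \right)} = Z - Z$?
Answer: $- \frac{56}{5} \approx -11.2$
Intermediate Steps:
$d{\left(y,Z \right)} = 4$ ($d{\left(y,Z \right)} = 4 - \left(Z - Z\right) = 4 - 0 = 4 + 0 = 4$)
$M{\left(L \right)} = 3$ ($M{\left(L \right)} = 4 - 1 = 3$)
$\frac{-37 + a{\left(-17,-19 \right)}}{2 + M{\left(z \right)}} = \frac{-37 - 19}{2 + 3} = - \frac{56}{5}$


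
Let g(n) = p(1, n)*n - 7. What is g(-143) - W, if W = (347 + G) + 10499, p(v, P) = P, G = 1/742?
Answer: 7120231/742 ≈ 9596.0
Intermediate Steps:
G = 1/742 ≈ 0.0013477
W = 8047733/742 (W = (347 + 1/742) + 10499 = 257475/742 + 10499 = 8047733/742 ≈ 10846.)
g(n) = -7 + n² (g(n) = n*n - 7 = n² - 7 = -7 + n²)
g(-143) - W = (-7 + (-143)²) - 1*8047733/742 = (-7 + 20449) - 8047733/742 = 20442 - 8047733/742 = 7120231/742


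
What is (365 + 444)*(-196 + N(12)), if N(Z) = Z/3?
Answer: -155328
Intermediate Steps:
N(Z) = Z/3 (N(Z) = Z*(1/3) = Z/3)
(365 + 444)*(-196 + N(12)) = (365 + 444)*(-196 + (1/3)*12) = 809*(-196 + 4) = 809*(-192) = -155328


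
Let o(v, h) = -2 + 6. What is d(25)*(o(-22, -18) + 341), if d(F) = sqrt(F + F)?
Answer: 1725*sqrt(2) ≈ 2439.5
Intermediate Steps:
d(F) = sqrt(2)*sqrt(F) (d(F) = sqrt(2*F) = sqrt(2)*sqrt(F))
o(v, h) = 4
d(25)*(o(-22, -18) + 341) = (sqrt(2)*sqrt(25))*(4 + 341) = (sqrt(2)*5)*345 = (5*sqrt(2))*345 = 1725*sqrt(2)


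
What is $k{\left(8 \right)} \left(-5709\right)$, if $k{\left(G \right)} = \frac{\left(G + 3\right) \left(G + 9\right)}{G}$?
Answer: $- \frac{1067583}{8} \approx -1.3345 \cdot 10^{5}$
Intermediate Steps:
$k{\left(G \right)} = \frac{\left(3 + G\right) \left(9 + G\right)}{G}$
$k{\left(8 \right)} \left(-5709\right) = \left(12 + 8 + \frac{27}{8}\right) \left(-5709\right) = \frac{187}{8} \left(-5709\right) = - \frac{1067583}{8}$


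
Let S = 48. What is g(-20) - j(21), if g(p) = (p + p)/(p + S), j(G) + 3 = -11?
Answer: 88/7 ≈ 12.571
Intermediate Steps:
j(G) = -14 (j(G) = -3 - 11 = -14)
g(p) = 2*p/(48 + p) (g(p) = (p + p)/(p + 48) = (2*p)/(48 + p) = 2*p/(48 + p))
g(-20) - j(21) = 2*(-20)/(48 - 20) - 1*(-14) = 2*(-20)/28 + 14 = 2*(-20)*(1/28) + 14 = -10/7 + 14 = 88/7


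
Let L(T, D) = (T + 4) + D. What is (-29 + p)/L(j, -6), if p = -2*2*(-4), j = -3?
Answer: 13/5 ≈ 2.6000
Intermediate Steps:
p = 16 (p = -4*(-4) = 16)
L(T, D) = 4 + D + T (L(T, D) = (4 + T) + D = 4 + D + T)
(-29 + p)/L(j, -6) = (-29 + 16)/(4 - 6 - 3) = -13/(-5) = -13*(-1/5) = 13/5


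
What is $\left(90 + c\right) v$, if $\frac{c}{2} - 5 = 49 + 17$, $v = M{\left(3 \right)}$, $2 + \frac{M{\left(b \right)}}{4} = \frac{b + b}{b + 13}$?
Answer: $-1508$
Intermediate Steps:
$M{\left(b \right)} = -8 + \frac{8 b}{13 + b}$ ($M{\left(b \right)} = -8 + 4 \frac{b + b}{b + 13} = -8 + 4 \frac{2 b}{13 + b} = -8 + \frac{8 b}{13 + b}$)
$v = - \frac{13}{2}$ ($v = - \frac{104}{13 + 3} = - \frac{104}{16} = \left(-104\right) \frac{1}{16} = - \frac{13}{2} \approx -6.5$)
$c = 142$ ($c = 10 + 2 \left(49 + 17\right) = 10 + 2 \cdot 66 = 10 + 132 = 142$)
$\left(90 + c\right) v = \left(90 + 142\right) \left(- \frac{13}{2}\right) = 232 \left(- \frac{13}{2}\right) = -1508$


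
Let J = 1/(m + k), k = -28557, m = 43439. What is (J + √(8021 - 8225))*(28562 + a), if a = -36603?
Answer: -8041/14882 - 16082*I*√51 ≈ -0.54032 - 1.1485e+5*I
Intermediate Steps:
J = 1/14882 (J = 1/(43439 - 28557) = 1/14882 ≈ 6.7195e-5)
(J + √(8021 - 8225))*(28562 + a) = (1/14882 + √(8021 - 8225))*(28562 - 36603) = (1/14882 + √(-204))*(-8041) = (1/14882 + 2*I*√51)*(-8041) = -8041/14882 - 16082*I*√51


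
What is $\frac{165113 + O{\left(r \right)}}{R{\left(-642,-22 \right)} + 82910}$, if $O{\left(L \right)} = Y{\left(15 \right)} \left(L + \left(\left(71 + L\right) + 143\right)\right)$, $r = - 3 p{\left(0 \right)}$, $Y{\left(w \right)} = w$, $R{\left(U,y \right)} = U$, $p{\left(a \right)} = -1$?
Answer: $\frac{168413}{82268} \approx 2.0471$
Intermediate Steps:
$r = 3$ ($r = \left(-3\right) \left(-1\right) = 3$)
$O{\left(L \right)} = 3210 + 30 L$ ($O{\left(L \right)} = 15 \left(L + \left(\left(71 + L\right) + 143\right)\right) = 15 \left(L + \left(214 + L\right)\right) = 15 \left(214 + 2 L\right) = 3210 + 30 L$)
$\frac{165113 + O{\left(r \right)}}{R{\left(-642,-22 \right)} + 82910} = \frac{165113 + \left(3210 + 30 \cdot 3\right)}{-642 + 82910} = \frac{165113 + \left(3210 + 90\right)}{82268} = \left(165113 + 3300\right) \frac{1}{82268} = 168413 \cdot \frac{1}{82268} = \frac{168413}{82268}$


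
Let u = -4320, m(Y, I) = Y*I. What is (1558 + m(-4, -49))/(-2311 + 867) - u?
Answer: 3118163/722 ≈ 4318.8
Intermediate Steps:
m(Y, I) = I*Y
(1558 + m(-4, -49))/(-2311 + 867) - u = (1558 - 49*(-4))/(-2311 + 867) - 1*(-4320) = (1558 + 196)/(-1444) + 4320 = 1754*(-1/1444) + 4320 = -877/722 + 4320 = 3118163/722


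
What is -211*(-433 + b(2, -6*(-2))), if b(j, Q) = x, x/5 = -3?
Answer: 94528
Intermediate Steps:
x = -15 (x = 5*(-3) = -15)
b(j, Q) = -15
-211*(-433 + b(2, -6*(-2))) = -211*(-433 - 15) = -211*(-448) = 94528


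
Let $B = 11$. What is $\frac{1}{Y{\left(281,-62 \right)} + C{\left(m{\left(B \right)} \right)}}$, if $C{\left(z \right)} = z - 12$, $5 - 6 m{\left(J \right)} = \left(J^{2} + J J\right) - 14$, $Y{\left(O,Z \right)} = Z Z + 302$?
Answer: $\frac{6}{24581} \approx 0.00024409$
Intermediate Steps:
$Y{\left(O,Z \right)} = 302 + Z^{2}$ ($Y{\left(O,Z \right)} = Z^{2} + 302 = 302 + Z^{2}$)
$m{\left(J \right)} = \frac{19}{6} - \frac{J^{2}}{3}$ ($m{\left(J \right)} = \frac{5}{6} - \frac{\left(J^{2} + J J\right) - 14}{6} = \frac{5}{6} - \frac{\left(J^{2} + J^{2}\right) - 14}{6} = \frac{5}{6} - \frac{2 J^{2} - 14}{6} = \frac{5}{6} - \frac{-14 + 2 J^{2}}{6} = \frac{5}{6} - \left(- \frac{7}{3} + \frac{J^{2}}{3}\right) = \frac{19}{6} - \frac{J^{2}}{3}$)
$C{\left(z \right)} = -12 + z$
$\frac{1}{Y{\left(281,-62 \right)} + C{\left(m{\left(B \right)} \right)}} = \frac{1}{\left(302 + \left(-62\right)^{2}\right) + \left(-12 + \left(\frac{19}{6} - \frac{11^{2}}{3}\right)\right)} = \frac{1}{\left(302 + 3844\right) + \left(-12 + \left(\frac{19}{6} - \frac{121}{3}\right)\right)} = \frac{1}{4146 + \left(-12 + \left(\frac{19}{6} - \frac{121}{3}\right)\right)} = \frac{1}{4146 - \frac{295}{6}} = \frac{1}{\frac{24581}{6}} = \frac{6}{24581}$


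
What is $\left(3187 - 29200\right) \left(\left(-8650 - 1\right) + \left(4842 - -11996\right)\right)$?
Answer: $-212968431$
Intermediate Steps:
$\left(3187 - 29200\right) \left(\left(-8650 - 1\right) + \left(4842 - -11996\right)\right) = - 26013 \left(-8651 + \left(4842 + 11996\right)\right) = - 26013 \left(-8651 + 16838\right) = \left(-26013\right) 8187 = -212968431$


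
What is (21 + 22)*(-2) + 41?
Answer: -45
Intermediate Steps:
(21 + 22)*(-2) + 41 = 43*(-2) + 41 = -86 + 41 = -45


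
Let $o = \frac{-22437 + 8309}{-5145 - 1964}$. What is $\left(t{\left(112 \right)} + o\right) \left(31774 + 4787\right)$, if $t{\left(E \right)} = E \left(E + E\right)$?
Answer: $\frac{6521192527920}{7109} \approx 9.1731 \cdot 10^{8}$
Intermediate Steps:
$t{\left(E \right)} = 2 E^{2}$ ($t{\left(E \right)} = E 2 E = 2 E^{2}$)
$o = \frac{14128}{7109}$ ($o = - \frac{14128}{-7109} = \left(-14128\right) \left(- \frac{1}{7109}\right) = \frac{14128}{7109} \approx 1.9873$)
$\left(t{\left(112 \right)} + o\right) \left(31774 + 4787\right) = \left(2 \cdot 112^{2} + \frac{14128}{7109}\right) \left(31774 + 4787\right) = \left(2 \cdot 12544 + \frac{14128}{7109}\right) 36561 = \left(25088 + \frac{14128}{7109}\right) 36561 = \frac{178364720}{7109} \cdot 36561 = \frac{6521192527920}{7109}$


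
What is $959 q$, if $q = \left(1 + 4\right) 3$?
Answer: $14385$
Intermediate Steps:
$q = 15$ ($q = 5 \cdot 3 = 15$)
$959 q = 959 \cdot 15 = 14385$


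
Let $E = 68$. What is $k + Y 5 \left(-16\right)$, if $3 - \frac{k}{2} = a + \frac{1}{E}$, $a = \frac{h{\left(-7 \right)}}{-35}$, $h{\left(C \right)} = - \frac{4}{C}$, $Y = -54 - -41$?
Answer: $\frac{8713207}{8330} \approx 1046.0$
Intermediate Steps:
$Y = -13$ ($Y = -54 + 41 = -13$)
$a = - \frac{4}{245}$ ($a = \frac{\left(-4\right) \frac{1}{-7}}{-35} = \left(-4\right) \left(- \frac{1}{7}\right) \left(- \frac{1}{35}\right) = \frac{4}{7} \left(- \frac{1}{35}\right) = - \frac{4}{245} \approx -0.016327$)
$k = \frac{50007}{8330}$ ($k = 6 - 2 \left(- \frac{4}{245} + \frac{1}{68}\right) = 6 - - \frac{27}{8330} = 6 + \frac{27}{8330} = \frac{50007}{8330} \approx 6.0032$)
$k + Y 5 \left(-16\right) = \frac{50007}{8330} - 13 \cdot 5 \left(-16\right) = \frac{50007}{8330} - -1040 = \frac{50007}{8330} + 1040 = \frac{8713207}{8330}$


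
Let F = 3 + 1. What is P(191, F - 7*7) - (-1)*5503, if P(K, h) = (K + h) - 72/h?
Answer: 28253/5 ≈ 5650.6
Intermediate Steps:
F = 4
P(K, h) = K + h - 72/h
P(191, F - 7*7) - (-1)*5503 = (191 + (4 - 7*7) - 72/(4 - 7*7)) - (-1)*5503 = (191 + (4 - 49) - 72/(4 - 49)) - 1*(-5503) = (191 - 45 - 72/(-45)) + 5503 = (191 - 45 - 72*(-1/45)) + 5503 = (191 - 45 + 8/5) + 5503 = 738/5 + 5503 = 28253/5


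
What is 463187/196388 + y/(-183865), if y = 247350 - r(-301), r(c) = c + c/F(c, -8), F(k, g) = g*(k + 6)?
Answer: 21551619190333/21304238975800 ≈ 1.0116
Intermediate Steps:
F(k, g) = g*(6 + k)
r(c) = c + c/(-48 - 8*c) (r(c) = c + c/((-8*(6 + c))) = c + c/(-48 - 8*c))
y = 584456661/2360 (y = 247350 - (-301)*(47 + 8*(-301))/(8*(6 - 301)) = 247350 - (-301)*(47 - 2408)/(8*(-295)) = 247350 - (-301)*(-1)*(-2361)/(8*295) = 247350 - 1*(-710661/2360) = 247350 + 710661/2360 = 584456661/2360 ≈ 2.4765e+5)
463187/196388 + y/(-183865) = 463187/196388 + (584456661/2360)/(-183865) = 463187*(1/196388) + (584456661/2360)*(-1/183865) = 463187/196388 - 584456661/433921400 = 21551619190333/21304238975800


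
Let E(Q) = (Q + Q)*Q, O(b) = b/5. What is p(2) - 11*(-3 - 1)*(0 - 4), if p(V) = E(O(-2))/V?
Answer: -4396/25 ≈ -175.84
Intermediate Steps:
O(b) = b/5 (O(b) = b*(1/5) = b/5)
E(Q) = 2*Q**2 (E(Q) = (2*Q)*Q = 2*Q**2)
p(V) = 8/(25*V) (p(V) = (2*((1/5)*(-2))**2)/V = (2*(-2/5)**2)/V = (2*(4/25))/V = 8/(25*V))
p(2) - 11*(-3 - 1)*(0 - 4) = (8/25)/2 - 11*(-3 - 1)*(0 - 4) = (8/25)*(1/2) - (-44)*(-4) = 4/25 - 11*16 = 4/25 - 176 = -4396/25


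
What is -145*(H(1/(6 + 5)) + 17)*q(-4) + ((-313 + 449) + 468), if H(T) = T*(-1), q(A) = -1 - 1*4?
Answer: 141494/11 ≈ 12863.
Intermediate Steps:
q(A) = -5 (q(A) = -1 - 4 = -5)
H(T) = -T
-145*(H(1/(6 + 5)) + 17)*q(-4) + ((-313 + 449) + 468) = -145*(-1/(6 + 5) + 17)*(-5) + ((-313 + 449) + 468) = -145*(-1/11 + 17)*(-5) + (136 + 468) = -145*(-1*1/11 + 17)*(-5) + 604 = -145*(-1/11 + 17)*(-5) + 604 = -26970*(-5)/11 + 604 = -145*(-930/11) + 604 = 134850/11 + 604 = 141494/11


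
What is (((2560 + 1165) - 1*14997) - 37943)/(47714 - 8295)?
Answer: -49215/39419 ≈ -1.2485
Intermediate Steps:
(((2560 + 1165) - 1*14997) - 37943)/(47714 - 8295) = ((3725 - 14997) - 37943)/39419 = (-11272 - 37943)*(1/39419) = -49215*1/39419 = -49215/39419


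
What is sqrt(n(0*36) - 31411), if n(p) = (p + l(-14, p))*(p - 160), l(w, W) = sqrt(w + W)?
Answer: sqrt(-31411 - 160*I*sqrt(14)) ≈ 1.689 - 177.24*I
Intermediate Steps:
l(w, W) = sqrt(W + w)
n(p) = (-160 + p)*(p + sqrt(-14 + p)) (n(p) = (p + sqrt(p - 14))*(p - 160) = (p + sqrt(-14 + p))*(-160 + p) = (-160 + p)*(p + sqrt(-14 + p)))
sqrt(n(0*36) - 31411) = sqrt(((0*36)**2 - 0*36 - 160*sqrt(-14 + 0*36) + (0*36)*sqrt(-14 + 0*36)) - 31411) = sqrt((0**2 - 160*0 - 160*sqrt(-14 + 0) + 0*sqrt(-14 + 0)) - 31411) = sqrt((0 + 0 - 160*I*sqrt(14) + 0*sqrt(-14)) - 31411) = sqrt((0 + 0 - 160*I*sqrt(14) + 0*(I*sqrt(14))) - 31411) = sqrt((0 + 0 - 160*I*sqrt(14) + 0) - 31411) = sqrt(-160*I*sqrt(14) - 31411) = sqrt(-31411 - 160*I*sqrt(14))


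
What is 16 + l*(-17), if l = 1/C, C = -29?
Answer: 481/29 ≈ 16.586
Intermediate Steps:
l = -1/29 (l = 1/(-29) = -1/29 ≈ -0.034483)
16 + l*(-17) = 16 - 1/29*(-17) = 16 + 17/29 = 481/29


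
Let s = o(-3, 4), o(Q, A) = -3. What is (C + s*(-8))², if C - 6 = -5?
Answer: 625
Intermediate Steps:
C = 1 (C = 6 - 5 = 1)
s = -3
(C + s*(-8))² = (1 - 3*(-8))² = (1 + 24)² = 25² = 625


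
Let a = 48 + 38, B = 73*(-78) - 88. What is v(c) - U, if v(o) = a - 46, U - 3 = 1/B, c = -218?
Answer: 213935/5782 ≈ 37.000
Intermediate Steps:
B = -5782 (B = -5694 - 88 = -5782)
U = 17345/5782 (U = 3 + 1/(-5782) = 3 - 1/5782 = 17345/5782 ≈ 2.9998)
a = 86
v(o) = 40 (v(o) = 86 - 46 = 40)
v(c) - U = 40 - 1*17345/5782 = 40 - 17345/5782 = 213935/5782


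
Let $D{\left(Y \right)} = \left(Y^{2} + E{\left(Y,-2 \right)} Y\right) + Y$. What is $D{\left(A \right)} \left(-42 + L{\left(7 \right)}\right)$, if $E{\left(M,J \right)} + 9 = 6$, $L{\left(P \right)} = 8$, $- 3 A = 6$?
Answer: $-272$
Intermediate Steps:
$A = -2$ ($A = \left(- \frac{1}{3}\right) 6 = -2$)
$E{\left(M,J \right)} = -3$ ($E{\left(M,J \right)} = -9 + 6 = -3$)
$D{\left(Y \right)} = Y^{2} - 2 Y$ ($D{\left(Y \right)} = \left(Y^{2} - 3 Y\right) + Y = Y^{2} - 2 Y$)
$D{\left(A \right)} \left(-42 + L{\left(7 \right)}\right) = - 2 \left(-2 - 2\right) \left(-42 + 8\right) = \left(-2\right) \left(-4\right) \left(-34\right) = 8 \left(-34\right) = -272$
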